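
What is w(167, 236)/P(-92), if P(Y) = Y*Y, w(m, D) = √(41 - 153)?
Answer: I*√7/2116 ≈ 0.0012504*I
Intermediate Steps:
w(m, D) = 4*I*√7 (w(m, D) = √(-112) = 4*I*√7)
P(Y) = Y²
w(167, 236)/P(-92) = (4*I*√7)/((-92)²) = (4*I*√7)/8464 = (4*I*√7)*(1/8464) = I*√7/2116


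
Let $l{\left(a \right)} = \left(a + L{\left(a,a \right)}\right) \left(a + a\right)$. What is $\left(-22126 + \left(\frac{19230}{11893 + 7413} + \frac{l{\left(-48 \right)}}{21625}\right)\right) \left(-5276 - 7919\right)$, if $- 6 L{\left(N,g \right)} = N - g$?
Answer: $\frac{1741161062344327}{5964175} \approx 2.9194 \cdot 10^{8}$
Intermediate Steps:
$L{\left(N,g \right)} = - \frac{N}{6} + \frac{g}{6}$ ($L{\left(N,g \right)} = - \frac{N - g}{6} = - \frac{N}{6} + \frac{g}{6}$)
$l{\left(a \right)} = 2 a^{2}$ ($l{\left(a \right)} = \left(a + \left(- \frac{a}{6} + \frac{a}{6}\right)\right) \left(a + a\right) = \left(a + 0\right) 2 a = a 2 a = 2 a^{2}$)
$\left(-22126 + \left(\frac{19230}{11893 + 7413} + \frac{l{\left(-48 \right)}}{21625}\right)\right) \left(-5276 - 7919\right) = \left(-22126 + \left(\frac{19230}{11893 + 7413} + \frac{2 \left(-48\right)^{2}}{21625}\right)\right) \left(-5276 - 7919\right) = \left(-22126 + \left(\frac{19230}{19306} + 2 \cdot 2304 \cdot \frac{1}{21625}\right)\right) \left(-13195\right) = \left(-22126 + \left(19230 \cdot \frac{1}{19306} + 4608 \cdot \frac{1}{21625}\right)\right) \left(-13195\right) = \left(-22126 + \left(\frac{9615}{9653} + \frac{4608}{21625}\right)\right) \left(-13195\right) = \left(-22126 + \frac{252405399}{208746125}\right) \left(-13195\right) = \left(- \frac{4618464356351}{208746125}\right) \left(-13195\right) = \frac{1741161062344327}{5964175}$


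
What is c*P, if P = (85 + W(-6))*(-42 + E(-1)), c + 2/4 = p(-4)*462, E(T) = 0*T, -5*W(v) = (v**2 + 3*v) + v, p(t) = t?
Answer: 32064081/5 ≈ 6.4128e+6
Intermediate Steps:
W(v) = -4*v/5 - v**2/5 (W(v) = -((v**2 + 3*v) + v)/5 = -(v**2 + 4*v)/5 = -4*v/5 - v**2/5)
E(T) = 0
c = -3697/2 (c = -1/2 - 4*462 = -1/2 - 1848 = -3697/2 ≈ -1848.5)
P = -17346/5 (P = (85 - 1/5*(-6)*(4 - 6))*(-42 + 0) = (85 - 1/5*(-6)*(-2))*(-42) = (85 - 12/5)*(-42) = (413/5)*(-42) = -17346/5 ≈ -3469.2)
c*P = -3697/2*(-17346/5) = 32064081/5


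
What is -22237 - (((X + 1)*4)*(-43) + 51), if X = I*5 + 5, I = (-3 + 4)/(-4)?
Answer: -21471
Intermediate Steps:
I = -¼ (I = 1*(-¼) = -¼ ≈ -0.25000)
X = 15/4 (X = -¼*5 + 5 = -5/4 + 5 = 15/4 ≈ 3.7500)
-22237 - (((X + 1)*4)*(-43) + 51) = -22237 - (((15/4 + 1)*4)*(-43) + 51) = -22237 - (((19/4)*4)*(-43) + 51) = -22237 - (19*(-43) + 51) = -22237 - (-817 + 51) = -22237 - 1*(-766) = -22237 + 766 = -21471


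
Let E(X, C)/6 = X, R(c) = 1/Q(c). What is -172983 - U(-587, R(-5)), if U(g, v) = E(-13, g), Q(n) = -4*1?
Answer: -172905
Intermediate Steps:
Q(n) = -4
R(c) = -1/4 (R(c) = 1/(-4) = -1/4)
E(X, C) = 6*X
U(g, v) = -78 (U(g, v) = 6*(-13) = -78)
-172983 - U(-587, R(-5)) = -172983 - 1*(-78) = -172983 + 78 = -172905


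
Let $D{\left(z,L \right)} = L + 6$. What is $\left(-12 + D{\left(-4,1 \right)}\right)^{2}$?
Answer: $25$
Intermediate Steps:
$D{\left(z,L \right)} = 6 + L$
$\left(-12 + D{\left(-4,1 \right)}\right)^{2} = \left(-12 + \left(6 + 1\right)\right)^{2} = \left(-12 + 7\right)^{2} = \left(-5\right)^{2} = 25$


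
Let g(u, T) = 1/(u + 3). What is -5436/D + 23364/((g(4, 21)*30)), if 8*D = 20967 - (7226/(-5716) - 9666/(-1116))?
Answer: 3162391624878/580305905 ≈ 5449.5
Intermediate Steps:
g(u, T) = 1/(3 + u)
D = 116061181/44299 (D = (20967 - (7226/(-5716) - 9666/(-1116)))/8 = (20967 - (7226*(-1/5716) - 9666*(-1/1116)))/8 = (20967 - (-3613/2858 + 537/62))/8 = (20967 - 1*327685/44299)/8 = (20967 - 327685/44299)/8 = (1/8)*(928489448/44299) = 116061181/44299 ≈ 2619.9)
-5436/D + 23364/((g(4, 21)*30)) = -5436/116061181/44299 + 23364/((30/(3 + 4))) = -5436*44299/116061181 + 23364/((30/7)) = -240809364/116061181 + 23364/(((1/7)*30)) = -240809364/116061181 + 23364/(30/7) = -240809364/116061181 + 23364*(7/30) = -240809364/116061181 + 27258/5 = 3162391624878/580305905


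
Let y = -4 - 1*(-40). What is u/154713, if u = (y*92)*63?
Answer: 69552/51571 ≈ 1.3487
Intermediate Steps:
y = 36 (y = -4 + 40 = 36)
u = 208656 (u = (36*92)*63 = 3312*63 = 208656)
u/154713 = 208656/154713 = 208656*(1/154713) = 69552/51571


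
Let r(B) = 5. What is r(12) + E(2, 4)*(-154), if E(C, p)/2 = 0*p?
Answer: 5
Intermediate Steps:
E(C, p) = 0 (E(C, p) = 2*(0*p) = 2*0 = 0)
r(12) + E(2, 4)*(-154) = 5 + 0*(-154) = 5 + 0 = 5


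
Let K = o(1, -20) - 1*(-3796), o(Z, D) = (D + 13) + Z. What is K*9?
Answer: 34110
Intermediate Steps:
o(Z, D) = 13 + D + Z (o(Z, D) = (13 + D) + Z = 13 + D + Z)
K = 3790 (K = (13 - 20 + 1) - 1*(-3796) = -6 + 3796 = 3790)
K*9 = 3790*9 = 34110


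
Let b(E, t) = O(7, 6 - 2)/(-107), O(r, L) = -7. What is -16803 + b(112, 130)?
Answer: -1797914/107 ≈ -16803.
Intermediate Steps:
b(E, t) = 7/107 (b(E, t) = -7/(-107) = -7*(-1/107) = 7/107)
-16803 + b(112, 130) = -16803 + 7/107 = -1797914/107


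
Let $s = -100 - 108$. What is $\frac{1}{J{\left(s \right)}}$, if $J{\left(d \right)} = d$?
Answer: $- \frac{1}{208} \approx -0.0048077$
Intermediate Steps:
$s = -208$
$\frac{1}{J{\left(s \right)}} = \frac{1}{-208} = - \frac{1}{208}$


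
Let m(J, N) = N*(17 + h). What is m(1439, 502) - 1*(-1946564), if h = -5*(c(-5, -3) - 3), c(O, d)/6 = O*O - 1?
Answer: 1601188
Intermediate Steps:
c(O, d) = -6 + 6*O**2 (c(O, d) = 6*(O*O - 1) = 6*(O**2 - 1) = 6*(-1 + O**2) = -6 + 6*O**2)
h = -705 (h = -5*((-6 + 6*(-5)**2) - 3) = -5*((-6 + 6*25) - 3) = -5*((-6 + 150) - 3) = -5*(144 - 3) = -5*141 = -705)
m(J, N) = -688*N (m(J, N) = N*(17 - 705) = N*(-688) = -688*N)
m(1439, 502) - 1*(-1946564) = -688*502 - 1*(-1946564) = -345376 + 1946564 = 1601188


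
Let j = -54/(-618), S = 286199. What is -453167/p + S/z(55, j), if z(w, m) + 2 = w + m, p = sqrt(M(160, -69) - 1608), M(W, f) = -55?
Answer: 29478497/5468 + 453167*I*sqrt(1663)/1663 ≈ 5391.1 + 11113.0*I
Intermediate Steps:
j = 9/103 (j = -54*(-1/618) = 9/103 ≈ 0.087379)
p = I*sqrt(1663) (p = sqrt(-55 - 1608) = sqrt(-1663) = I*sqrt(1663) ≈ 40.78*I)
z(w, m) = -2 + m + w (z(w, m) = -2 + (w + m) = -2 + (m + w) = -2 + m + w)
-453167/p + S/z(55, j) = -453167*(-I*sqrt(1663)/1663) + 286199/(-2 + 9/103 + 55) = -(-453167)*I*sqrt(1663)/1663 + 286199/(5468/103) = 453167*I*sqrt(1663)/1663 + 286199*(103/5468) = 453167*I*sqrt(1663)/1663 + 29478497/5468 = 29478497/5468 + 453167*I*sqrt(1663)/1663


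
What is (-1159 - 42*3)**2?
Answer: 1651225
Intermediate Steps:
(-1159 - 42*3)**2 = (-1159 - 126)**2 = (-1285)**2 = 1651225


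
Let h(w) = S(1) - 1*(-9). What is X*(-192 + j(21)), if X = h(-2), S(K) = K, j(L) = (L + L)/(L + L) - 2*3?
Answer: -1970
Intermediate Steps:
j(L) = -5 (j(L) = (2*L)/((2*L)) - 6 = (2*L)*(1/(2*L)) - 6 = 1 - 6 = -5)
h(w) = 10 (h(w) = 1 - 1*(-9) = 1 + 9 = 10)
X = 10
X*(-192 + j(21)) = 10*(-192 - 5) = 10*(-197) = -1970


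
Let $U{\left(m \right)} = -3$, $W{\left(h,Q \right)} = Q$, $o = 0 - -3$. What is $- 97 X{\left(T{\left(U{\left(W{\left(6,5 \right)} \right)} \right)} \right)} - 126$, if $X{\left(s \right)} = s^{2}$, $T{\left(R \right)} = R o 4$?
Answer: $-125838$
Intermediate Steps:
$o = 3$ ($o = 0 + 3 = 3$)
$T{\left(R \right)} = 12 R$ ($T{\left(R \right)} = R 3 \cdot 4 = 3 R 4 = 12 R$)
$- 97 X{\left(T{\left(U{\left(W{\left(6,5 \right)} \right)} \right)} \right)} - 126 = - 97 \left(12 \left(-3\right)\right)^{2} - 126 = - 97 \left(-36\right)^{2} - 126 = \left(-97\right) 1296 - 126 = -125712 - 126 = -125838$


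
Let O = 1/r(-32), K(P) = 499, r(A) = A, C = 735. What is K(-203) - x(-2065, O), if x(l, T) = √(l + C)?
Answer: 499 - I*√1330 ≈ 499.0 - 36.469*I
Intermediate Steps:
O = -1/32 (O = 1/(-32) = -1/32 ≈ -0.031250)
x(l, T) = √(735 + l) (x(l, T) = √(l + 735) = √(735 + l))
K(-203) - x(-2065, O) = 499 - √(735 - 2065) = 499 - √(-1330) = 499 - I*√1330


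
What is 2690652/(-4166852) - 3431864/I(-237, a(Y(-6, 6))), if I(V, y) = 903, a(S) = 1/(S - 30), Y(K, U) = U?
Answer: -3575624757721/940666839 ≈ -3801.2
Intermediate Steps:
a(S) = 1/(-30 + S)
2690652/(-4166852) - 3431864/I(-237, a(Y(-6, 6))) = 2690652/(-4166852) - 3431864/903 = 2690652*(-1/4166852) - 3431864*1/903 = -672663/1041713 - 3431864/903 = -3575624757721/940666839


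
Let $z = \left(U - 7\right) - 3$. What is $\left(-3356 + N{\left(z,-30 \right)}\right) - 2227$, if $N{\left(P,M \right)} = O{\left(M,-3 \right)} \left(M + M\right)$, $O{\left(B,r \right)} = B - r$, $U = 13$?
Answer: $-3963$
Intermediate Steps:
$z = 3$ ($z = \left(13 - 7\right) - 3 = 6 - 3 = 3$)
$N{\left(P,M \right)} = 2 M \left(3 + M\right)$ ($N{\left(P,M \right)} = \left(M - -3\right) \left(M + M\right) = \left(M + 3\right) 2 M = \left(3 + M\right) 2 M = 2 M \left(3 + M\right)$)
$\left(-3356 + N{\left(z,-30 \right)}\right) - 2227 = \left(-3356 + 2 \left(-30\right) \left(3 - 30\right)\right) - 2227 = \left(-3356 + 2 \left(-30\right) \left(-27\right)\right) - 2227 = \left(-3356 + 1620\right) - 2227 = -1736 - 2227 = -3963$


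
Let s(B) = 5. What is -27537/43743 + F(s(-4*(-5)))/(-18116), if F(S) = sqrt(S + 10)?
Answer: -9179/14581 - sqrt(15)/18116 ≈ -0.62973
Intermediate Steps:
F(S) = sqrt(10 + S)
-27537/43743 + F(s(-4*(-5)))/(-18116) = -27537/43743 + sqrt(10 + 5)/(-18116) = -27537*1/43743 + sqrt(15)*(-1/18116) = -9179/14581 - sqrt(15)/18116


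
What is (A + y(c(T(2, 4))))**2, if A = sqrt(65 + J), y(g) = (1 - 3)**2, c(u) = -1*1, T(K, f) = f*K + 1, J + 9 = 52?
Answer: 124 + 48*sqrt(3) ≈ 207.14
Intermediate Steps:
J = 43 (J = -9 + 52 = 43)
T(K, f) = 1 + K*f (T(K, f) = K*f + 1 = 1 + K*f)
c(u) = -1
y(g) = 4 (y(g) = (-2)**2 = 4)
A = 6*sqrt(3) (A = sqrt(65 + 43) = sqrt(108) = 6*sqrt(3) ≈ 10.392)
(A + y(c(T(2, 4))))**2 = (6*sqrt(3) + 4)**2 = (4 + 6*sqrt(3))**2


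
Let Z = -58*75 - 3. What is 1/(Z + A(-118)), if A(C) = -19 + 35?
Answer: -1/4337 ≈ -0.00023057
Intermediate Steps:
Z = -4353 (Z = -4350 - 3 = -4353)
A(C) = 16
1/(Z + A(-118)) = 1/(-4353 + 16) = 1/(-4337) = -1/4337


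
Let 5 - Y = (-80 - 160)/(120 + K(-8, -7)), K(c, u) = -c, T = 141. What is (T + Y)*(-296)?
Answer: -43771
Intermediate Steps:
Y = 55/8 (Y = 5 - (-80 - 160)/(120 - 1*(-8)) = 5 - (-240)/(120 + 8) = 5 - (-240)/128 = 5 - 1*(-15/8) = 5 + 15/8 = 55/8 ≈ 6.8750)
(T + Y)*(-296) = (141 + 55/8)*(-296) = (1183/8)*(-296) = -43771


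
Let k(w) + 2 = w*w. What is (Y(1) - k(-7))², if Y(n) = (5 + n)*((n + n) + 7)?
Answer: 49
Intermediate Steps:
k(w) = -2 + w² (k(w) = -2 + w*w = -2 + w²)
Y(n) = (5 + n)*(7 + 2*n) (Y(n) = (5 + n)*(2*n + 7) = (5 + n)*(7 + 2*n))
(Y(1) - k(-7))² = ((35 + 2*1² + 17*1) - (-2 + (-7)²))² = ((35 + 2*1 + 17) - (-2 + 49))² = ((35 + 2 + 17) - 1*47)² = (54 - 47)² = 7² = 49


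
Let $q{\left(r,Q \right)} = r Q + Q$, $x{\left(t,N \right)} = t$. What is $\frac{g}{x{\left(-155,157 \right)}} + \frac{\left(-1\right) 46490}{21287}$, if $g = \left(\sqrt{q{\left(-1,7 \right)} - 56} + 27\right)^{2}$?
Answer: $- \frac{21532101}{3299485} - \frac{108 i \sqrt{14}}{155} \approx -6.5259 - 2.6071 i$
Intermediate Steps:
$q{\left(r,Q \right)} = Q + Q r$ ($q{\left(r,Q \right)} = Q r + Q = Q + Q r$)
$g = \left(27 + 2 i \sqrt{14}\right)^{2}$ ($g = \left(\sqrt{7 \left(1 - 1\right) - 56} + 27\right)^{2} = \left(\sqrt{7 \cdot 0 - 56} + 27\right)^{2} = \left(\sqrt{0 - 56} + 27\right)^{2} = \left(\sqrt{-56} + 27\right)^{2} = \left(2 i \sqrt{14} + 27\right)^{2} = \left(27 + 2 i \sqrt{14}\right)^{2} \approx 673.0 + 404.1 i$)
$\frac{g}{x{\left(-155,157 \right)}} + \frac{\left(-1\right) 46490}{21287} = \frac{673 + 108 i \sqrt{14}}{-155} + \frac{\left(-1\right) 46490}{21287} = \left(673 + 108 i \sqrt{14}\right) \left(- \frac{1}{155}\right) - \frac{46490}{21287} = \left(- \frac{673}{155} - \frac{108 i \sqrt{14}}{155}\right) - \frac{46490}{21287} = - \frac{21532101}{3299485} - \frac{108 i \sqrt{14}}{155}$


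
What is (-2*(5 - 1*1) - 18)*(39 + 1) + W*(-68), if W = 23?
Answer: -2604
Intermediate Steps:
(-2*(5 - 1*1) - 18)*(39 + 1) + W*(-68) = (-2*(5 - 1*1) - 18)*(39 + 1) + 23*(-68) = (-2*(5 - 1) - 18)*40 - 1564 = (-2*4 - 18)*40 - 1564 = (-8 - 18)*40 - 1564 = -26*40 - 1564 = -1040 - 1564 = -2604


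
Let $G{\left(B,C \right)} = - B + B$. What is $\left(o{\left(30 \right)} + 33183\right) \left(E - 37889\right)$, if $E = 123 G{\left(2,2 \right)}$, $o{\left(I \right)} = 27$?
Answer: $-1258293690$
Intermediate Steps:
$G{\left(B,C \right)} = 0$
$E = 0$ ($E = 123 \cdot 0 = 0$)
$\left(o{\left(30 \right)} + 33183\right) \left(E - 37889\right) = \left(27 + 33183\right) \left(0 - 37889\right) = 33210 \left(-37889\right) = -1258293690$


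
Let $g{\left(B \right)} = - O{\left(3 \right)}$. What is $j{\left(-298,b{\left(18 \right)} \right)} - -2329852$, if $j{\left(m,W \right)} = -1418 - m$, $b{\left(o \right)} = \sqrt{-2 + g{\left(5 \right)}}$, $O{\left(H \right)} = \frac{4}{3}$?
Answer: $2328732$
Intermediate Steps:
$O{\left(H \right)} = \frac{4}{3}$ ($O{\left(H \right)} = 4 \cdot \frac{1}{3} = \frac{4}{3}$)
$g{\left(B \right)} = - \frac{4}{3}$ ($g{\left(B \right)} = \left(-1\right) \frac{4}{3} = - \frac{4}{3}$)
$b{\left(o \right)} = \frac{i \sqrt{30}}{3}$ ($b{\left(o \right)} = \sqrt{-2 - \frac{4}{3}} = \sqrt{- \frac{10}{3}} = \frac{i \sqrt{30}}{3}$)
$j{\left(-298,b{\left(18 \right)} \right)} - -2329852 = \left(-1418 - -298\right) - -2329852 = \left(-1418 + 298\right) + 2329852 = -1120 + 2329852 = 2328732$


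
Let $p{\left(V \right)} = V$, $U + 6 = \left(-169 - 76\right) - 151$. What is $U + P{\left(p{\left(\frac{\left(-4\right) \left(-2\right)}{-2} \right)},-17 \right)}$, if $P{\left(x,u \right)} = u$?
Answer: $-419$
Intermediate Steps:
$U = -402$ ($U = -6 - 396 = -402$)
$U + P{\left(p{\left(\frac{\left(-4\right) \left(-2\right)}{-2} \right)},-17 \right)} = -402 - 17 = -419$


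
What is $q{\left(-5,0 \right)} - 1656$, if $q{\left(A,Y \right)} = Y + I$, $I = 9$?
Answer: $-1647$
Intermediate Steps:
$q{\left(A,Y \right)} = 9 + Y$ ($q{\left(A,Y \right)} = Y + 9 = 9 + Y$)
$q{\left(-5,0 \right)} - 1656 = \left(9 + 0\right) - 1656 = 9 - 1656 = -1647$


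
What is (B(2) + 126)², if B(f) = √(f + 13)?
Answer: (126 + √15)² ≈ 16867.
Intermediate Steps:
B(f) = √(13 + f)
(B(2) + 126)² = (√(13 + 2) + 126)² = (√15 + 126)² = (126 + √15)²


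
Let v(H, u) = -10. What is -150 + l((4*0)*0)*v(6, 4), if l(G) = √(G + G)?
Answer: -150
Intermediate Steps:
l(G) = √2*√G (l(G) = √(2*G) = √2*√G)
-150 + l((4*0)*0)*v(6, 4) = -150 + (√2*√((4*0)*0))*(-10) = -150 + (√2*√(0*0))*(-10) = -150 + (√2*√0)*(-10) = -150 + (√2*0)*(-10) = -150 + 0*(-10) = -150 + 0 = -150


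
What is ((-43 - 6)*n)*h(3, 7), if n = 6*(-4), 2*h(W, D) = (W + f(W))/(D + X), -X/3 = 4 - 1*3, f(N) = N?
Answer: 882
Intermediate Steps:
X = -3 (X = -3*(4 - 1*3) = -3*(4 - 3) = -3*1 = -3)
h(W, D) = W/(-3 + D) (h(W, D) = ((W + W)/(D - 3))/2 = ((2*W)/(-3 + D))/2 = (2*W/(-3 + D))/2 = W/(-3 + D))
n = -24
((-43 - 6)*n)*h(3, 7) = ((-43 - 6)*(-24))*(3/(-3 + 7)) = (-49*(-24))*(3/4) = 1176*(3*(¼)) = 1176*(¾) = 882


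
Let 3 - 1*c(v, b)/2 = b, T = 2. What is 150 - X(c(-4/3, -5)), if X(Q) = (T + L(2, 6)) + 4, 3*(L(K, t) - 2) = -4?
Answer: 430/3 ≈ 143.33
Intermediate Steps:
c(v, b) = 6 - 2*b
L(K, t) = 2/3 (L(K, t) = 2 + (1/3)*(-4) = 2 - 4/3 = 2/3)
X(Q) = 20/3 (X(Q) = (2 + 2/3) + 4 = 8/3 + 4 = 20/3)
150 - X(c(-4/3, -5)) = 150 - 1*20/3 = 150 - 20/3 = 430/3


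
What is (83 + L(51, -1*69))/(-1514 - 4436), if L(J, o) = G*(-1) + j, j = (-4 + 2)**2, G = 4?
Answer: -83/5950 ≈ -0.013950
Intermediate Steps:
j = 4 (j = (-2)**2 = 4)
L(J, o) = 0 (L(J, o) = 4*(-1) + 4 = -4 + 4 = 0)
(83 + L(51, -1*69))/(-1514 - 4436) = (83 + 0)/(-1514 - 4436) = 83/(-5950) = 83*(-1/5950) = -83/5950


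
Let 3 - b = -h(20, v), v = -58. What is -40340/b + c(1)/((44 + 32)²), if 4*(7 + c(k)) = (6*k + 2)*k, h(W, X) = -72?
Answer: 233003495/398544 ≈ 584.64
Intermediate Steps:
b = -69 (b = 3 - (-1)*(-72) = 3 - 1*72 = 3 - 72 = -69)
c(k) = -7 + k*(2 + 6*k)/4 (c(k) = -7 + ((6*k + 2)*k)/4 = -7 + ((2 + 6*k)*k)/4 = -7 + (k*(2 + 6*k))/4 = -7 + k*(2 + 6*k)/4)
-40340/b + c(1)/((44 + 32)²) = -40340/(-69) + (-7 + (½)*1 + (3/2)*1²)/((44 + 32)²) = -40340*(-1/69) + (-7 + ½ + (3/2)*1)/(76²) = 40340/69 + (-7 + ½ + 3/2)/5776 = 40340/69 - 5*1/5776 = 40340/69 - 5/5776 = 233003495/398544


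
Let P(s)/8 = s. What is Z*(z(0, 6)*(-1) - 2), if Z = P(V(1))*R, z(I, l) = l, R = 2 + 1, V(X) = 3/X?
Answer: -576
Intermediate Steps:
P(s) = 8*s
R = 3
Z = 72 (Z = (8*(3/1))*3 = (8*(3*1))*3 = (8*3)*3 = 24*3 = 72)
Z*(z(0, 6)*(-1) - 2) = 72*(6*(-1) - 2) = 72*(-6 - 2) = 72*(-8) = -576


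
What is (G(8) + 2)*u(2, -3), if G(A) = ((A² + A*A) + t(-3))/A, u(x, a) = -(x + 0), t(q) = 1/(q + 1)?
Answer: -287/8 ≈ -35.875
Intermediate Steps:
t(q) = 1/(1 + q)
u(x, a) = -x
G(A) = (-½ + 2*A²)/A (G(A) = ((A² + A*A) + 1/(1 - 3))/A = ((A² + A²) + 1/(-2))/A = (2*A² - ½)/A = (-½ + 2*A²)/A)
(G(8) + 2)*u(2, -3) = ((2*8 - ½/8) + 2)*(-1*2) = ((16 - ½*⅛) + 2)*(-2) = ((16 - 1/16) + 2)*(-2) = (255/16 + 2)*(-2) = (287/16)*(-2) = -287/8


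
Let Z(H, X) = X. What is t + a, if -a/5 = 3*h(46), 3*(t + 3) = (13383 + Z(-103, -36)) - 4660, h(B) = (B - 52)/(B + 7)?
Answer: 460204/159 ≈ 2894.4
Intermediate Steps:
h(B) = (-52 + B)/(7 + B)
t = 8678/3 (t = -3 + ((13383 - 36) - 4660)/3 = -3 + (13347 - 4660)/3 = -3 + (⅓)*8687 = -3 + 8687/3 = 8678/3 ≈ 2892.7)
a = 90/53 (a = -15*(-52 + 46)/(7 + 46) = -15*-6/53 = -15*(1/53)*(-6) = -15*(-6)/53 = -5*(-18/53) = 90/53 ≈ 1.6981)
t + a = 8678/3 + 90/53 = 460204/159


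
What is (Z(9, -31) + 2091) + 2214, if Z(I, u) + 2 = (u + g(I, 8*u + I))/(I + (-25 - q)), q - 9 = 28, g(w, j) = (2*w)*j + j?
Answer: 232631/53 ≈ 4389.3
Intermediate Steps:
g(w, j) = j + 2*j*w (g(w, j) = 2*j*w + j = j + 2*j*w)
q = 37 (q = 9 + 28 = 37)
Z(I, u) = -2 + (u + (1 + 2*I)*(I + 8*u))/(-62 + I) (Z(I, u) = -2 + (u + (8*u + I)*(1 + 2*I))/(I + (-25 - 1*37)) = -2 + (u + (I + 8*u)*(1 + 2*I))/(I + (-25 - 37)) = -2 + (u + (1 + 2*I)*(I + 8*u))/(I - 62) = -2 + (u + (1 + 2*I)*(I + 8*u))/(-62 + I))
(Z(9, -31) + 2091) + 2214 = ((-124 - 1*(-31) + 2*9 - (1 + 2*9)*(9 + 8*(-31)))/(62 - 1*9) + 2091) + 2214 = ((-124 + 31 + 18 - (1 + 18)*(9 - 248))/(62 - 9) + 2091) + 2214 = ((-124 + 31 + 18 - 1*19*(-239))/53 + 2091) + 2214 = ((-124 + 31 + 18 + 4541)/53 + 2091) + 2214 = ((1/53)*4466 + 2091) + 2214 = (4466/53 + 2091) + 2214 = 115289/53 + 2214 = 232631/53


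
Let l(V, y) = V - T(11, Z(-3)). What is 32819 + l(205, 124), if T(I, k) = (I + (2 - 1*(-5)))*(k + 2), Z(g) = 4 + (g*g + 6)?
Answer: 32646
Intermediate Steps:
Z(g) = 10 + g² (Z(g) = 4 + (g² + 6) = 4 + (6 + g²) = 10 + g²)
T(I, k) = (2 + k)*(7 + I) (T(I, k) = (I + (2 + 5))*(2 + k) = (I + 7)*(2 + k) = (7 + I)*(2 + k) = (2 + k)*(7 + I))
l(V, y) = -378 + V (l(V, y) = V - (14 + 2*11 + 7*(10 + (-3)²) + 11*(10 + (-3)²)) = V - (14 + 22 + 7*(10 + 9) + 11*(10 + 9)) = V - (14 + 22 + 7*19 + 11*19) = V - (14 + 22 + 133 + 209) = V - 1*378 = V - 378 = -378 + V)
32819 + l(205, 124) = 32819 + (-378 + 205) = 32819 - 173 = 32646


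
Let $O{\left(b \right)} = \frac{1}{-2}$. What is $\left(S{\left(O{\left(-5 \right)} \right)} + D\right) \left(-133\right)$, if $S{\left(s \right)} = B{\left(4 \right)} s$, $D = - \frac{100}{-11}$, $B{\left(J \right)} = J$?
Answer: $- \frac{10374}{11} \approx -943.09$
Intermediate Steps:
$O{\left(b \right)} = - \frac{1}{2}$
$D = \frac{100}{11}$ ($D = \left(-100\right) \left(- \frac{1}{11}\right) = \frac{100}{11} \approx 9.0909$)
$S{\left(s \right)} = 4 s$
$\left(S{\left(O{\left(-5 \right)} \right)} + D\right) \left(-133\right) = \left(4 \left(- \frac{1}{2}\right) + \frac{100}{11}\right) \left(-133\right) = \left(-2 + \frac{100}{11}\right) \left(-133\right) = \frac{78}{11} \left(-133\right) = - \frac{10374}{11}$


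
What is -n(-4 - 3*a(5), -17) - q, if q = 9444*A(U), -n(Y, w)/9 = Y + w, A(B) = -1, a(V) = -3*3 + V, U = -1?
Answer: 9363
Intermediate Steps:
a(V) = -9 + V
n(Y, w) = -9*Y - 9*w (n(Y, w) = -9*(Y + w) = -9*Y - 9*w)
q = -9444 (q = 9444*(-1) = -9444)
-n(-4 - 3*a(5), -17) - q = -(-9*(-4 - 3*(-9 + 5)) - 9*(-17)) - 1*(-9444) = -(-9*(-4 - 3*(-4)) + 153) + 9444 = -(-9*(-4 + 12) + 153) + 9444 = -(-9*8 + 153) + 9444 = -(-72 + 153) + 9444 = -1*81 + 9444 = -81 + 9444 = 9363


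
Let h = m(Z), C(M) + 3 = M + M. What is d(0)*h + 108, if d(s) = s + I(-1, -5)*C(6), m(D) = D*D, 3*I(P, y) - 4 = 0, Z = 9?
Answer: 1080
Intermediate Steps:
C(M) = -3 + 2*M (C(M) = -3 + (M + M) = -3 + 2*M)
I(P, y) = 4/3 (I(P, y) = 4/3 + (⅓)*0 = 4/3 + 0 = 4/3)
m(D) = D²
d(s) = 12 + s (d(s) = s + 4*(-3 + 2*6)/3 = s + 4*(-3 + 12)/3 = s + (4/3)*9 = s + 12 = 12 + s)
h = 81 (h = 9² = 81)
d(0)*h + 108 = (12 + 0)*81 + 108 = 12*81 + 108 = 972 + 108 = 1080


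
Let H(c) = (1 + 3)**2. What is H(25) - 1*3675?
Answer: -3659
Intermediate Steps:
H(c) = 16 (H(c) = 4**2 = 16)
H(25) - 1*3675 = 16 - 1*3675 = 16 - 3675 = -3659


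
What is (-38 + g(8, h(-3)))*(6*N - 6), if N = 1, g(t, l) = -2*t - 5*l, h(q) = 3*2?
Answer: 0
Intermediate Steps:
h(q) = 6
g(t, l) = -5*l - 2*t
(-38 + g(8, h(-3)))*(6*N - 6) = (-38 + (-5*6 - 2*8))*(6*1 - 6) = (-38 + (-30 - 16))*(6 - 6) = (-38 - 46)*0 = -84*0 = 0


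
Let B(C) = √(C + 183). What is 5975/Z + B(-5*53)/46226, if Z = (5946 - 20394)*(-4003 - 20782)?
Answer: 1195/71618736 + I*√82/46226 ≈ 1.6686e-5 + 0.00019589*I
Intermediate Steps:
B(C) = √(183 + C)
Z = 358093680 (Z = -14448*(-24785) = 358093680)
5975/Z + B(-5*53)/46226 = 5975/358093680 + √(183 - 5*53)/46226 = 5975*(1/358093680) + √(183 - 265)*(1/46226) = 1195/71618736 + √(-82)*(1/46226) = 1195/71618736 + (I*√82)*(1/46226) = 1195/71618736 + I*√82/46226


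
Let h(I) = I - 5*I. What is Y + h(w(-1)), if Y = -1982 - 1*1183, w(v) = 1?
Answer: -3169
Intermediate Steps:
Y = -3165 (Y = -1982 - 1183 = -3165)
h(I) = -4*I
Y + h(w(-1)) = -3165 - 4*1 = -3165 - 4 = -3169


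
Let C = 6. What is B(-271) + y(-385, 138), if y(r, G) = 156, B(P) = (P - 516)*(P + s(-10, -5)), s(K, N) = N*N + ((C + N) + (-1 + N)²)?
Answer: 164639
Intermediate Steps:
s(K, N) = 6 + N + N² + (-1 + N)² (s(K, N) = N*N + ((6 + N) + (-1 + N)²) = N² + (6 + N + (-1 + N)²) = 6 + N + N² + (-1 + N)²)
B(P) = (-516 + P)*(62 + P) (B(P) = (P - 516)*(P + (7 - 1*(-5) + 2*(-5)²)) = (-516 + P)*(P + (7 + 5 + 2*25)) = (-516 + P)*(P + (7 + 5 + 50)) = (-516 + P)*(P + 62) = (-516 + P)*(62 + P))
B(-271) + y(-385, 138) = (-31992 + (-271)² - 454*(-271)) + 156 = (-31992 + 73441 + 123034) + 156 = 164483 + 156 = 164639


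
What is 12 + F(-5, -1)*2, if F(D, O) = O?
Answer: 10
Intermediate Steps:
12 + F(-5, -1)*2 = 12 - 1*2 = 12 - 2 = 10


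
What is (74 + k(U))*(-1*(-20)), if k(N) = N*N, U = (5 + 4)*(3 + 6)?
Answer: 132700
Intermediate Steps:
U = 81 (U = 9*9 = 81)
k(N) = N²
(74 + k(U))*(-1*(-20)) = (74 + 81²)*(-1*(-20)) = (74 + 6561)*20 = 6635*20 = 132700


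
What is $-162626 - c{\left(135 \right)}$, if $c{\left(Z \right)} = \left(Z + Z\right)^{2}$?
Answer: $-235526$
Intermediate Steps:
$c{\left(Z \right)} = 4 Z^{2}$ ($c{\left(Z \right)} = \left(2 Z\right)^{2} = 4 Z^{2}$)
$-162626 - c{\left(135 \right)} = -162626 - 4 \cdot 135^{2} = -162626 - 4 \cdot 18225 = -162626 - 72900 = -235526$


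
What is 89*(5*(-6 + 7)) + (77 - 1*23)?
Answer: 499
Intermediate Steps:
89*(5*(-6 + 7)) + (77 - 1*23) = 89*(5*1) + (77 - 23) = 89*5 + 54 = 445 + 54 = 499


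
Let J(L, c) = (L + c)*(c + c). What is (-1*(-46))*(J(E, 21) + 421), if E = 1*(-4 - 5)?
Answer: 42550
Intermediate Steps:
E = -9 (E = 1*(-9) = -9)
J(L, c) = 2*c*(L + c) (J(L, c) = (L + c)*(2*c) = 2*c*(L + c))
(-1*(-46))*(J(E, 21) + 421) = (-1*(-46))*(2*21*(-9 + 21) + 421) = 46*(2*21*12 + 421) = 46*(504 + 421) = 46*925 = 42550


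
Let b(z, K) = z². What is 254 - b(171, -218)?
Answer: -28987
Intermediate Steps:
254 - b(171, -218) = 254 - 1*171² = 254 - 1*29241 = 254 - 29241 = -28987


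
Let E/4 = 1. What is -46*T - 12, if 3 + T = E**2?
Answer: -610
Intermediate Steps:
E = 4 (E = 4*1 = 4)
T = 13 (T = -3 + 4**2 = -3 + 16 = 13)
-46*T - 12 = -46*13 - 12 = -598 - 12 = -610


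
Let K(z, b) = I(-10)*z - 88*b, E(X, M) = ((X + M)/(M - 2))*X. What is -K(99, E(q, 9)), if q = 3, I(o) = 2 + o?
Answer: 8712/7 ≈ 1244.6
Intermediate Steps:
E(X, M) = X*(M + X)/(-2 + M) (E(X, M) = ((M + X)/(-2 + M))*X = X*(M + X)/(-2 + M))
K(z, b) = -88*b - 8*z (K(z, b) = (2 - 10)*z - 88*b = -8*z - 88*b = -88*b - 8*z)
-K(99, E(q, 9)) = -(-264*(9 + 3)/(-2 + 9) - 8*99) = -(-264*12/7 - 792) = -(-88*36/7 - 792) = -(-3168/7 - 792) = -1*(-8712/7) = 8712/7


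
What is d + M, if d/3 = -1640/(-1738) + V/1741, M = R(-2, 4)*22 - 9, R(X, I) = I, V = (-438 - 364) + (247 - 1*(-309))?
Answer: 123162929/1512929 ≈ 81.407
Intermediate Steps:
V = -246 (V = -802 + (247 + 309) = -802 + 556 = -246)
M = 79 (M = 4*22 - 9 = 88 - 9 = 79)
d = 3641538/1512929 (d = 3*(-1640/(-1738) - 246/1741) = 3*(-1640*(-1/1738) - 246*1/1741) = 3*(820/869 - 246/1741) = 3*(1213846/1512929) = 3641538/1512929 ≈ 2.4069)
d + M = 3641538/1512929 + 79 = 123162929/1512929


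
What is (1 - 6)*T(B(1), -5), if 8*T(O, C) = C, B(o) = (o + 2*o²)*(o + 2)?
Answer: 25/8 ≈ 3.1250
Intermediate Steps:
B(o) = (2 + o)*(o + 2*o²) (B(o) = (o + 2*o²)*(2 + o) = (2 + o)*(o + 2*o²))
T(O, C) = C/8
(1 - 6)*T(B(1), -5) = (1 - 6)*((⅛)*(-5)) = -5*(-5/8) = 25/8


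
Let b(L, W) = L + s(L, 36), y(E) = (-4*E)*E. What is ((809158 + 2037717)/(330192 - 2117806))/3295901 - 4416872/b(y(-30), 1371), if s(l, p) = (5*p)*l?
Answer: 813228723836528144/119971752458482575 ≈ 6.7785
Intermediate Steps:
s(l, p) = 5*l*p
y(E) = -4*E**2
b(L, W) = 181*L (b(L, W) = L + 5*L*36 = L + 180*L = 181*L)
((809158 + 2037717)/(330192 - 2117806))/3295901 - 4416872/b(y(-30), 1371) = ((809158 + 2037717)/(330192 - 2117806))/3295901 - 4416872/(181*(-4*(-30)**2)) = (2846875/(-1787614))*(1/3295901) - 4416872/(181*(-4*900)) = (2846875*(-1/1787614))*(1/3295901) - 4416872/(181*(-3600)) = -2846875/1787614*1/3295901 - 4416872/(-651600) = -2846875/5891798770214 - 4416872*(-1/651600) = -2846875/5891798770214 + 552109/81450 = 813228723836528144/119971752458482575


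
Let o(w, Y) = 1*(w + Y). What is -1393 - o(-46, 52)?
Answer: -1399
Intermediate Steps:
o(w, Y) = Y + w (o(w, Y) = 1*(Y + w) = Y + w)
-1393 - o(-46, 52) = -1393 - (52 - 46) = -1393 - 1*6 = -1393 - 6 = -1399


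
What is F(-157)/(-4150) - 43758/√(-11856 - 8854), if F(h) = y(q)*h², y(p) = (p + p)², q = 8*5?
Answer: -3155072/83 + 21879*I*√20710/10355 ≈ -38013.0 + 304.07*I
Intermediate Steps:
q = 40
y(p) = 4*p² (y(p) = (2*p)² = 4*p²)
F(h) = 6400*h² (F(h) = (4*40²)*h² = (4*1600)*h² = 6400*h²)
F(-157)/(-4150) - 43758/√(-11856 - 8854) = (6400*(-157)²)/(-4150) - 43758/√(-11856 - 8854) = (6400*24649)*(-1/4150) - 43758*(-I*√20710/20710) = 157753600*(-1/4150) - 43758*(-I*√20710/20710) = -3155072/83 - (-21879)*I*√20710/10355 = -3155072/83 + 21879*I*√20710/10355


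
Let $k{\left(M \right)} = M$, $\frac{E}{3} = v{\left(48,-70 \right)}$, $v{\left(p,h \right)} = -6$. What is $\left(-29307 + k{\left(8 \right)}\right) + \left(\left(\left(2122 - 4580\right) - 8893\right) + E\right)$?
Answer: $-40668$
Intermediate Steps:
$E = -18$ ($E = 3 \left(-6\right) = -18$)
$\left(-29307 + k{\left(8 \right)}\right) + \left(\left(\left(2122 - 4580\right) - 8893\right) + E\right) = \left(-29307 + 8\right) + \left(\left(\left(2122 - 4580\right) - 8893\right) - 18\right) = -29299 + \left(\left(\left(2122 - 4580\right) - 8893\right) - 18\right) = -29299 - 11369 = -40668$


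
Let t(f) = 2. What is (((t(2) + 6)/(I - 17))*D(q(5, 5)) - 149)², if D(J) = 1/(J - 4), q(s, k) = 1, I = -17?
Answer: 57684025/2601 ≈ 22178.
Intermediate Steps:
D(J) = 1/(-4 + J)
(((t(2) + 6)/(I - 17))*D(q(5, 5)) - 149)² = (((2 + 6)/(-17 - 17))/(-4 + 1) - 149)² = ((8/(-34))/(-3) - 149)² = ((8*(-1/34))*(-⅓) - 149)² = (-4/17*(-⅓) - 149)² = (4/51 - 149)² = (-7595/51)² = 57684025/2601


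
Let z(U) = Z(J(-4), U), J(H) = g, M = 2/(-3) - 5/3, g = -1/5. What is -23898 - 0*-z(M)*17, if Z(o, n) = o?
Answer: -23898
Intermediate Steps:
g = -⅕ (g = -1*⅕ = -⅕ ≈ -0.20000)
M = -7/3 (M = 2*(-⅓) - 5*⅓ = -⅔ - 5/3 = -7/3 ≈ -2.3333)
J(H) = -⅕
z(U) = -⅕
-23898 - 0*-z(M)*17 = -23898 - 0*-1*(-⅕)*17 = -23898 - 0*(⅕)*17 = -23898 - 0*17/5 = -23898 - 1*0 = -23898 + 0 = -23898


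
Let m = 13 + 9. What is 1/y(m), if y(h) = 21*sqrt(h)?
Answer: sqrt(22)/462 ≈ 0.010152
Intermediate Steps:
m = 22
1/y(m) = 1/(21*sqrt(22)) = sqrt(22)/462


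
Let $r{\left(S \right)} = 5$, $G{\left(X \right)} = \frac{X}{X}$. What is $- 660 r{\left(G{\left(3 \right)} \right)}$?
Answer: $-3300$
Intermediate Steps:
$G{\left(X \right)} = 1$
$- 660 r{\left(G{\left(3 \right)} \right)} = \left(-660\right) 5 = -3300$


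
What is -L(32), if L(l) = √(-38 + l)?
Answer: -I*√6 ≈ -2.4495*I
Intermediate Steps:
-L(32) = -√(-38 + 32) = -√(-6) = -I*√6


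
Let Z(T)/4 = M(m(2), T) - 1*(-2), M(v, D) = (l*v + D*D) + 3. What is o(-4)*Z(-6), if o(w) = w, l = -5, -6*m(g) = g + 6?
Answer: -2288/3 ≈ -762.67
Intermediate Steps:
m(g) = -1 - g/6 (m(g) = -(g + 6)/6 = -(6 + g)/6 = -1 - g/6)
M(v, D) = 3 + D**2 - 5*v (M(v, D) = (-5*v + D*D) + 3 = (-5*v + D**2) + 3 = (D**2 - 5*v) + 3 = 3 + D**2 - 5*v)
Z(T) = 140/3 + 4*T**2 (Z(T) = 4*((3 + T**2 - 5*(-1 - 1/6*2)) - 1*(-2)) = 4*((3 + T**2 - 5*(-1 - 1/3)) + 2) = 4*((3 + T**2 - 5*(-4/3)) + 2) = 4*((3 + T**2 + 20/3) + 2) = 4*((29/3 + T**2) + 2) = 4*(35/3 + T**2) = 140/3 + 4*T**2)
o(-4)*Z(-6) = -4*(140/3 + 4*(-6)**2) = -4*(140/3 + 4*36) = -4*(140/3 + 144) = -4*572/3 = -2288/3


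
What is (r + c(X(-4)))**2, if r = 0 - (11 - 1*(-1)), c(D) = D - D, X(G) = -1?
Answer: 144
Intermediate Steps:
c(D) = 0
r = -12 (r = 0 - (11 + 1) = 0 - 1*12 = 0 - 12 = -12)
(r + c(X(-4)))**2 = (-12 + 0)**2 = (-12)**2 = 144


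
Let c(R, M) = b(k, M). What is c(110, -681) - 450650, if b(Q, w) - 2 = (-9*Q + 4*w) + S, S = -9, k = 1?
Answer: -453390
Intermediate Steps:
b(Q, w) = -7 - 9*Q + 4*w (b(Q, w) = 2 + ((-9*Q + 4*w) - 9) = 2 + (-9 - 9*Q + 4*w) = -7 - 9*Q + 4*w)
c(R, M) = -16 + 4*M (c(R, M) = -7 - 9*1 + 4*M = -7 - 9 + 4*M = -16 + 4*M)
c(110, -681) - 450650 = (-16 + 4*(-681)) - 450650 = (-16 - 2724) - 450650 = -2740 - 450650 = -453390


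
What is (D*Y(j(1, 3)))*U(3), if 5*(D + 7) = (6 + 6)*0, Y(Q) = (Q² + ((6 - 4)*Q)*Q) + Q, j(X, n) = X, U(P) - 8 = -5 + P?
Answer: -168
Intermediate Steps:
U(P) = 3 + P (U(P) = 8 + (-5 + P) = 3 + P)
Y(Q) = Q + 3*Q² (Y(Q) = (Q² + (2*Q)*Q) + Q = (Q² + 2*Q²) + Q = 3*Q² + Q = Q + 3*Q²)
D = -7 (D = -7 + ((6 + 6)*0)/5 = -7 + (12*0)/5 = -7 + (⅕)*0 = -7 + 0 = -7)
(D*Y(j(1, 3)))*U(3) = (-7*(1 + 3*1))*(3 + 3) = -7*(1 + 3)*6 = -7*4*6 = -28*6 = -168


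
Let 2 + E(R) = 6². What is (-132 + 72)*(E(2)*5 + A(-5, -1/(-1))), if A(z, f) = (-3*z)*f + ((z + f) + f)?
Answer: -10920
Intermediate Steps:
E(R) = 34 (E(R) = -2 + 6² = -2 + 36 = 34)
A(z, f) = z + 2*f - 3*f*z (A(z, f) = -3*f*z + ((f + z) + f) = -3*f*z + (z + 2*f) = z + 2*f - 3*f*z)
(-132 + 72)*(E(2)*5 + A(-5, -1/(-1))) = (-132 + 72)*(34*5 + (-5 + 2*(-1/(-1)) - 3*(-1/(-1))*(-5))) = -60*(170 + (-5 + 2*(-1*(-1)) - 3*(-1*(-1))*(-5))) = -60*(170 + (-5 + 2*1 - 3*1*(-5))) = -60*(170 + (-5 + 2 + 15)) = -60*(170 + 12) = -60*182 = -10920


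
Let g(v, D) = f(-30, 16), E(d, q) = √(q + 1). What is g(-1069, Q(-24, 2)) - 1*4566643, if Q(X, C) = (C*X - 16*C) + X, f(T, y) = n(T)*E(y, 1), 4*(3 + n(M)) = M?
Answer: -4566643 - 21*√2/2 ≈ -4.5667e+6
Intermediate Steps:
E(d, q) = √(1 + q)
n(M) = -3 + M/4
f(T, y) = √2*(-3 + T/4) (f(T, y) = (-3 + T/4)*√(1 + 1) = (-3 + T/4)*√2 = √2*(-3 + T/4))
Q(X, C) = X - 16*C + C*X (Q(X, C) = (-16*C + C*X) + X = X - 16*C + C*X)
g(v, D) = -21*√2/2 (g(v, D) = √2*(-12 - 30)/4 = (¼)*√2*(-42) = -21*√2/2)
g(-1069, Q(-24, 2)) - 1*4566643 = -21*√2/2 - 1*4566643 = -21*√2/2 - 4566643 = -4566643 - 21*√2/2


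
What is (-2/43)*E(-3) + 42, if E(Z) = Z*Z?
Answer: 1788/43 ≈ 41.581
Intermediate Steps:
E(Z) = Z**2
(-2/43)*E(-3) + 42 = -2/43*(-3)**2 + 42 = -2*1/43*9 + 42 = -2/43*9 + 42 = -18/43 + 42 = 1788/43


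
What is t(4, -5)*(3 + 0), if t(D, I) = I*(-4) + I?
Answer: 45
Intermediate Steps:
t(D, I) = -3*I (t(D, I) = -4*I + I = -3*I)
t(4, -5)*(3 + 0) = (-3*(-5))*(3 + 0) = 15*3 = 45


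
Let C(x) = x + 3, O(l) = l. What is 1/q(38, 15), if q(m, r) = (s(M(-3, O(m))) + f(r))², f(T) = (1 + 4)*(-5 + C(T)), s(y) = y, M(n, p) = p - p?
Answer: 1/4225 ≈ 0.00023669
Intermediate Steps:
M(n, p) = 0
C(x) = 3 + x
f(T) = -10 + 5*T (f(T) = (1 + 4)*(-5 + (3 + T)) = 5*(-2 + T) = -10 + 5*T)
q(m, r) = (-10 + 5*r)² (q(m, r) = (0 + (-10 + 5*r))² = (-10 + 5*r)²)
1/q(38, 15) = 1/(25*(-2 + 15)²) = 1/(25*13²) = 1/(25*169) = 1/4225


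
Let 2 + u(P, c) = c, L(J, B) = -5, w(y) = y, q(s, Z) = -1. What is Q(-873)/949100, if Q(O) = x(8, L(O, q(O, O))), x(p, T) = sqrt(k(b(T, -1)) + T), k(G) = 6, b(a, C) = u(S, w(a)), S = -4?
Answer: 1/949100 ≈ 1.0536e-6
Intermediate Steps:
u(P, c) = -2 + c
b(a, C) = -2 + a
x(p, T) = sqrt(6 + T)
Q(O) = 1 (Q(O) = sqrt(6 - 5) = sqrt(1) = 1)
Q(-873)/949100 = 1/949100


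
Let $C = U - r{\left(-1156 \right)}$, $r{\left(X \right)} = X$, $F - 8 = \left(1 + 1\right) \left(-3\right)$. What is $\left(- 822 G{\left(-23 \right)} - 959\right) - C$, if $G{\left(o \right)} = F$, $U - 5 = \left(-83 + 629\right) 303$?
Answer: $-169202$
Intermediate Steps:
$F = 2$ ($F = 8 + \left(1 + 1\right) \left(-3\right) = 8 + 2 \left(-3\right) = 8 - 6 = 2$)
$U = 165443$ ($U = 5 + \left(-83 + 629\right) 303 = 5 + 546 \cdot 303 = 5 + 165438 = 165443$)
$G{\left(o \right)} = 2$
$C = 166599$ ($C = 165443 - -1156 = 165443 + 1156 = 166599$)
$\left(- 822 G{\left(-23 \right)} - 959\right) - C = \left(\left(-822\right) 2 - 959\right) - 166599 = \left(-1644 - 959\right) - 166599 = -2603 - 166599 = -169202$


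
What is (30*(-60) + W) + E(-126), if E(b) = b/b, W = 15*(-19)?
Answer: -2084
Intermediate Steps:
W = -285
E(b) = 1
(30*(-60) + W) + E(-126) = (30*(-60) - 285) + 1 = (-1800 - 285) + 1 = -2085 + 1 = -2084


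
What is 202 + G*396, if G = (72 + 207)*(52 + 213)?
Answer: 29278462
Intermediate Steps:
G = 73935 (G = 279*265 = 73935)
202 + G*396 = 202 + 73935*396 = 202 + 29278260 = 29278462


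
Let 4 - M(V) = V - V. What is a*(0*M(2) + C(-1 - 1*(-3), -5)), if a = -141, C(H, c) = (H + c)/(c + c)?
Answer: -423/10 ≈ -42.300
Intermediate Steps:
M(V) = 4 (M(V) = 4 - (V - V) = 4 - 1*0 = 4 + 0 = 4)
C(H, c) = (H + c)/(2*c) (C(H, c) = (H + c)/((2*c)) = (H + c)*(1/(2*c)) = (H + c)/(2*c))
a*(0*M(2) + C(-1 - 1*(-3), -5)) = -141*(0*4 + (½)*((-1 - 1*(-3)) - 5)/(-5)) = -141*(0 + (½)*(-⅕)*((-1 + 3) - 5)) = -141*(0 + (½)*(-⅕)*(2 - 5)) = -141*(0 + (½)*(-⅕)*(-3)) = -141*(0 + 3/10) = -141*3/10 = -423/10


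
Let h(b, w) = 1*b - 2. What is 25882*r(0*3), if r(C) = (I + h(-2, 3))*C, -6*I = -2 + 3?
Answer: 0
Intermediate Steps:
h(b, w) = -2 + b (h(b, w) = b - 2 = -2 + b)
I = -1/6 (I = -(-2 + 3)/6 = -1/6*1 = -1/6 ≈ -0.16667)
r(C) = -25*C/6 (r(C) = (-1/6 + (-2 - 2))*C = (-1/6 - 4)*C = -25*C/6)
25882*r(0*3) = 25882*(-0*3) = 25882*(-25/6*0) = 25882*0 = 0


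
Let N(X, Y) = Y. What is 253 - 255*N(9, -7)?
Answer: 2038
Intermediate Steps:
253 - 255*N(9, -7) = 253 - 255*(-7) = 253 + 1785 = 2038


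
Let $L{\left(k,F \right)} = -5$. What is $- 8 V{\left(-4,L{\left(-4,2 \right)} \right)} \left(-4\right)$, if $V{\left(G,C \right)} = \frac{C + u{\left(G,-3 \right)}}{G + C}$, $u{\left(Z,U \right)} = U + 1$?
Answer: $\frac{224}{9} \approx 24.889$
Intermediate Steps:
$u{\left(Z,U \right)} = 1 + U$
$V{\left(G,C \right)} = \frac{-2 + C}{C + G}$ ($V{\left(G,C \right)} = \frac{C + \left(1 - 3\right)}{G + C} = \frac{C - 2}{C + G} = \frac{-2 + C}{C + G}$)
$- 8 V{\left(-4,L{\left(-4,2 \right)} \right)} \left(-4\right) = - 8 \frac{-2 - 5}{-5 - 4} \left(-4\right) = - 8 \frac{1}{-9} \left(-7\right) \left(-4\right) = - 8 \left(\left(- \frac{1}{9}\right) \left(-7\right)\right) \left(-4\right) = \left(-8\right) \frac{7}{9} \left(-4\right) = \left(- \frac{56}{9}\right) \left(-4\right) = \frac{224}{9}$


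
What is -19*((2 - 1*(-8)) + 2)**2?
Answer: -2736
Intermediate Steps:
-19*((2 - 1*(-8)) + 2)**2 = -19*((2 + 8) + 2)**2 = -19*(10 + 2)**2 = -19*12**2 = -19*144 = -2736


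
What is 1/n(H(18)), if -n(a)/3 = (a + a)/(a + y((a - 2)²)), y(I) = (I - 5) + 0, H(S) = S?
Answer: -269/108 ≈ -2.4907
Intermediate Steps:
y(I) = -5 + I (y(I) = (-5 + I) + 0 = -5 + I)
n(a) = -6*a/(-5 + a + (-2 + a)²) (n(a) = -3*(a + a)/(a + (-5 + (a - 2)²)) = -3*2*a/(a + (-5 + (-2 + a)²)) = -3*2*a/(-5 + a + (-2 + a)²) = -6*a/(-5 + a + (-2 + a)²))
1/n(H(18)) = 1/(-6*18/(-5 + 18 + (-2 + 18)²)) = 1/(-6*18/(-5 + 18 + 16²)) = 1/(-6*18/(-5 + 18 + 256)) = 1/(-6*18/269) = 1/(-6*18*1/269) = 1/(-108/269) = -269/108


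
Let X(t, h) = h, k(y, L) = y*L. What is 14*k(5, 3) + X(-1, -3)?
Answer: 207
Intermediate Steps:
k(y, L) = L*y
14*k(5, 3) + X(-1, -3) = 14*(3*5) - 3 = 14*15 - 3 = 210 - 3 = 207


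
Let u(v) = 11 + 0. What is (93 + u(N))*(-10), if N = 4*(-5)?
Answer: -1040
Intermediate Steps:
N = -20
u(v) = 11
(93 + u(N))*(-10) = (93 + 11)*(-10) = 104*(-10) = -1040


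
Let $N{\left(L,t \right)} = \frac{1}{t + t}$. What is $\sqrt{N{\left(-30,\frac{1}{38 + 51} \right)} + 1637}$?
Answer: $\frac{\sqrt{6726}}{2} \approx 41.006$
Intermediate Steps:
$N{\left(L,t \right)} = \frac{1}{2 t}$
$\sqrt{N{\left(-30,\frac{1}{38 + 51} \right)} + 1637} = \sqrt{\frac{1}{2 \frac{1}{38 + 51}} + 1637} = \sqrt{\frac{1}{2 \cdot \frac{1}{89}} + 1637} = \sqrt{\frac{\frac{1}{\frac{1}{89}}}{2} + 1637} = \sqrt{\frac{1}{2} \cdot 89 + 1637} = \sqrt{\frac{89}{2} + 1637} = \sqrt{\frac{3363}{2}} = \frac{\sqrt{6726}}{2}$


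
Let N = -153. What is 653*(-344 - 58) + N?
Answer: -262659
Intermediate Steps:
653*(-344 - 58) + N = 653*(-344 - 58) - 153 = 653*(-402) - 153 = -262506 - 153 = -262659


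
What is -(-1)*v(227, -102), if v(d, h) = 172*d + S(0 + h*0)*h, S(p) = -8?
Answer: 39860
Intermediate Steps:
v(d, h) = -8*h + 172*d (v(d, h) = 172*d - 8*h = -8*h + 172*d)
-(-1)*v(227, -102) = -(-1)*(-8*(-102) + 172*227) = -(-1)*(816 + 39044) = -(-1)*39860 = -1*(-39860) = 39860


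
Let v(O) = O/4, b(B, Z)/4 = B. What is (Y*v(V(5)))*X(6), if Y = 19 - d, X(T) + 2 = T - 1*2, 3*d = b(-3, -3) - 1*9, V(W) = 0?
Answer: 0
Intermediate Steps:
b(B, Z) = 4*B
d = -7 (d = (4*(-3) - 1*9)/3 = (-12 - 9)/3 = (⅓)*(-21) = -7)
X(T) = -4 + T (X(T) = -2 + (T - 1*2) = -2 + (T - 2) = -2 + (-2 + T) = -4 + T)
Y = 26 (Y = 19 - 1*(-7) = 19 + 7 = 26)
v(O) = O/4 (v(O) = O*(¼) = O/4)
(Y*v(V(5)))*X(6) = (26*((¼)*0))*(-4 + 6) = (26*0)*2 = 0*2 = 0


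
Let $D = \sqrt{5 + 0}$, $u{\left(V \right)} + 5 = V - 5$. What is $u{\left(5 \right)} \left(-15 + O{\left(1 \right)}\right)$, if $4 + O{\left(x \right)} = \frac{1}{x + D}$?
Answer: $\frac{385}{4} - \frac{5 \sqrt{5}}{4} \approx 93.455$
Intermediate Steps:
$u{\left(V \right)} = -10 + V$ ($u{\left(V \right)} = -5 + \left(V - 5\right) = -5 + \left(-5 + V\right) = -10 + V$)
$D = \sqrt{5} \approx 2.2361$
$O{\left(x \right)} = -4 + \frac{1}{x + \sqrt{5}}$
$u{\left(5 \right)} \left(-15 + O{\left(1 \right)}\right) = \left(-10 + 5\right) \left(-15 + \frac{1 - 4 - 4 \sqrt{5}}{1 + \sqrt{5}}\right) = - 5 \left(-15 + \frac{1 - 4 - 4 \sqrt{5}}{1 + \sqrt{5}}\right) = - 5 \left(-15 + \frac{-3 - 4 \sqrt{5}}{1 + \sqrt{5}}\right) = 75 - \frac{5 \left(-3 - 4 \sqrt{5}\right)}{1 + \sqrt{5}}$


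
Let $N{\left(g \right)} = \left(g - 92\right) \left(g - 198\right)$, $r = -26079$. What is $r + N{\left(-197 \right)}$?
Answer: $88076$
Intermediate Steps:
$N{\left(g \right)} = \left(-198 + g\right) \left(-92 + g\right)$ ($N{\left(g \right)} = \left(-92 + g\right) \left(-198 + g\right) = \left(-198 + g\right) \left(-92 + g\right)$)
$r + N{\left(-197 \right)} = -26079 + \left(18216 + \left(-197\right)^{2} - -57130\right) = -26079 + \left(18216 + 38809 + 57130\right) = -26079 + 114155 = 88076$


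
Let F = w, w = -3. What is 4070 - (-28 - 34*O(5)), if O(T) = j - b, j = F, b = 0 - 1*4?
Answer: 4132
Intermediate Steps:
F = -3
b = -4 (b = 0 - 4 = -4)
j = -3
O(T) = 1 (O(T) = -3 - 1*(-4) = -3 + 4 = 1)
4070 - (-28 - 34*O(5)) = 4070 - (-28 - 34*1) = 4070 - (-28 - 34) = 4070 - 1*(-62) = 4070 + 62 = 4132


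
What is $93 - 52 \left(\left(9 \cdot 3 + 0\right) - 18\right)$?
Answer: $-375$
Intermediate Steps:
$93 - 52 \left(\left(9 \cdot 3 + 0\right) - 18\right) = 93 - 52 \left(\left(27 + 0\right) - 18\right) = 93 - 52 \left(27 - 18\right) = 93 - 468 = -375$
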